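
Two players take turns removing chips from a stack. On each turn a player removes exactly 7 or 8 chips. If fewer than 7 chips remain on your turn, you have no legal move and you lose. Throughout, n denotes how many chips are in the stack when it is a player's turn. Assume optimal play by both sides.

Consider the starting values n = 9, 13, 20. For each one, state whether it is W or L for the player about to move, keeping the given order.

Use the standard recursion: the mover loses at a terminal position; elsewhere, the mover wins exactly when some move hands the opponent an L position.
n=0: no move → L
n=1: no move → L
n=2: no move → L
n=3: no move → L
n=4: no move → L
n=5: no move → L
n=6: no move → L
n=7: can move to 0, which is L ⇒ W
n=8: can move to 1, which is L ⇒ W
n=9: can move to 2, which is L ⇒ W
n=10: can move to 3, which is L ⇒ W
n=11: can move to 4, which is L ⇒ W
n=12: can move to 5, which is L ⇒ W
n=13: can move to 6, which is L ⇒ W
n=14: can move to 6, which is L ⇒ W
n=15: moves to 8(W), 7(W); every one is W ⇒ L
n=16: moves to 9(W), 8(W); every one is W ⇒ L
n=17: moves to 10(W), 9(W); every one is W ⇒ L
n=18: moves to 11(W), 10(W); every one is W ⇒ L
n=19: moves to 12(W), 11(W); every one is W ⇒ L
n=20: moves to 13(W), 12(W); every one is W ⇒ L

9: W, 13: W, 20: L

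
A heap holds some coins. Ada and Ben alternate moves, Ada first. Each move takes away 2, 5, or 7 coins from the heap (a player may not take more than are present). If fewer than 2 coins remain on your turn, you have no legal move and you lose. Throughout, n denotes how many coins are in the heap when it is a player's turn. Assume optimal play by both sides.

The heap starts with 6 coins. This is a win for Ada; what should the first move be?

Remove 2, leaving 4.

Classify positions by backward induction: terminal positions (no move available) are L. From any other position, the mover wins iff some move reaches an L.
n=0: no move → L
n=1: no move → L
n=2: reaches L-position 0 → W
n=3: reaches L-position 1 → W
n=4: only reaches 2(W), which is W → L
n=5: reaches L-position 0 → W
n=6: reaches L-position 4 → W
From 6, the L positions reachable in one move are: 4, 1. Any move reaching one of these is winning.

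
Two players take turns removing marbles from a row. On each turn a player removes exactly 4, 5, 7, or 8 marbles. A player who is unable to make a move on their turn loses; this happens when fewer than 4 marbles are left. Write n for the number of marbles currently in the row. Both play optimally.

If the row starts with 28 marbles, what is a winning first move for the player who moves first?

Positions with no move are L. A position that does have a move is losing for the player to move precisely when every available move leads to a winning position for the opponent. Fill in the labels:
n=0: no move → L
n=1: no move → L
n=2: no move → L
n=3: no move → L
n=4: W (go to 0, an L position)
n=5: W (go to 1, an L position)
n=6: W (go to 2, an L position)
n=7: W (go to 3, an L position)
n=8: W (go to 3, an L position)
n=9: W (go to 2, an L position)
n=10: W (go to 3, an L position)
n=11: W (go to 3, an L position)
n=12: L (options 8(W), 7(W), 5(W), 4(W) are all W)
n=13: L (options 9(W), 8(W), 6(W), 5(W) are all W)
n=14: L (options 10(W), 9(W), 7(W), 6(W) are all W)
n=15: L (options 11(W), 10(W), 8(W), 7(W) are all W)
n=16: W (go to 12, an L position)
n=17: W (go to 13, an L position)
n=18: W (go to 14, an L position)
n=19: W (go to 15, an L position)
n=20: W (go to 15, an L position)
n=21: W (go to 14, an L position)
n=22: W (go to 15, an L position)
n=23: W (go to 15, an L position)
n=24: L (options 20(W), 19(W), 17(W), 16(W) are all W)
n=25: L (options 21(W), 20(W), 18(W), 17(W) are all W)
n=26: L (options 22(W), 21(W), 19(W), 18(W) are all W)
n=27: L (options 23(W), 22(W), 20(W), 19(W) are all W)
n=28: W (go to 24, an L position)
From 28, the L positions reachable in one move are: 24.

Remove 4, leaving 24.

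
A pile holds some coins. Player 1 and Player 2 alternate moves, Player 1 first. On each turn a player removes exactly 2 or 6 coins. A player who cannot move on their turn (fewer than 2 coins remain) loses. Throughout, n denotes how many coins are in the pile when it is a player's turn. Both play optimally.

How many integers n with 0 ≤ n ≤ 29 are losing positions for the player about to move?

Compute win/loss labels from the base case upward. A position with no move is L. Any other position is W if it can reach an L in one move, else L.
n=0: no move → L
n=1: no move → L
n=2: W (go to 0, an L position)
n=3: W (go to 1, an L position)
n=4: L (sole option 2(W) is W)
n=5: L (sole option 3(W) is W)
n=6: W (go to 4, an L position)
n=7: W (go to 5, an L position)
n=8: L (options 6(W), 2(W) are all W)
n=9: L (options 7(W), 3(W) are all W)
n=10: W (go to 8, an L position)
n=11: W (go to 9, an L position)
n=12: L (options 10(W), 6(W) are all W)
n=13: L (options 11(W), 7(W) are all W)
n=14: W (go to 12, an L position)
n=15: W (go to 13, an L position)
n=16: L (options 14(W), 10(W) are all W)
n=17: L (options 15(W), 11(W) are all W)
n=18: W (go to 16, an L position)
n=19: W (go to 17, an L position)
n=20: L (options 18(W), 14(W) are all W)
n=21: L (options 19(W), 15(W) are all W)
n=22: W (go to 20, an L position)
n=23: W (go to 21, an L position)
n=24: L (options 22(W), 18(W) are all W)
n=25: L (options 23(W), 19(W) are all W)
n=26: W (go to 24, an L position)
n=27: W (go to 25, an L position)
n=28: L (options 26(W), 22(W) are all W)
n=29: L (options 27(W), 23(W) are all W)
L entries with 0 ≤ n ≤ 29: n = 0, 1, 4, 5, 8, 9, 12, 13, 16, 17, 20, 21, 24, 25, 28, 29; that makes 16.

16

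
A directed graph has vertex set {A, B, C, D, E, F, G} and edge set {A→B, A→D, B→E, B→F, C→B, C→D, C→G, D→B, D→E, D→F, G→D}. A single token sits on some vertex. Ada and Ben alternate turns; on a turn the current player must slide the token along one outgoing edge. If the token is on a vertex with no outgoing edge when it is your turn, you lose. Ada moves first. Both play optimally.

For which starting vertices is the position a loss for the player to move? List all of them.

A, E, F, G

Positions with no move are L. A position that does have a move is losing for the player to move precisely when every available move leads to a winning position for the opponent. Fill in the labels:
Every edge goes from a vertex to one that appears earlier in the order F, E, B, D, G, C, A, so processing vertices in that order labels each vertex after all of its successors.
F: no outgoing edge → L
E: no outgoing edge → L
B: can move to E, which is L ⇒ W
D: can move to E, which is L ⇒ W
G: the only move is to D(W), a W ⇒ L
C: can move to G, which is L ⇒ W
A: moves to D(W), B(W); every one is W ⇒ L
Reading off the rows marked L gives the requested list; there are 4 such vertices.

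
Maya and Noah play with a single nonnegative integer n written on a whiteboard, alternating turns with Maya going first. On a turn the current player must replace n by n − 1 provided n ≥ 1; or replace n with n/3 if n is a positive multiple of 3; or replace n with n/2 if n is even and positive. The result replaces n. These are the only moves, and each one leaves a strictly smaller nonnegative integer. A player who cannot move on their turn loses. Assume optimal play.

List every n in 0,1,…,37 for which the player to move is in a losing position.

Work bottom-up. With no move the player to move loses. Otherwise the position is W if at least one move leads to an L position for the opponent, and L if every move leads to a W.
n=0: no move → L
n=1: →0(L), so W
n=2: →1(W) only, which is W, so L
n=3: →2(L), so W
n=4: →2(L), so W
n=5: →4(W) only, which is W, so L
n=6: →2(L), so W
n=7: →6(W) only, which is W, so L
n=8: →7(L), so W
n=9: →3(W), 8(W) — all W, so L
n=10: →5(L), so W
n=11: →10(W) only, which is W, so L
n=12: →11(L), so W
n=13: →12(W) only, which is W, so L
n=14: →7(L), so W
n=15: →5(L), so W
n=16: →8(W), 15(W) — all W, so L
n=17: →16(L), so W
n=18: →9(L), so W
n=19: →18(W) only, which is W, so L
n=20: →19(L), so W
n=21: →7(L), so W
n=22: →11(L), so W
n=23: →22(W) only, which is W, so L
n=24: →23(L), so W
n=25: →24(W) only, which is W, so L
n=26: →13(L), so W
n=27: →9(L), so W
n=28: →14(W), 27(W) — all W, so L
n=29: →28(L), so W
n=30: →10(W), 15(W), 29(W) — all W, so L
n=31: →30(L), so W
n=32: →16(L), so W
n=33: →11(L), so W
n=34: →17(W), 33(W) — all W, so L
n=35: →34(L), so W
n=36: →12(W), 18(W), 35(W) — all W, so L
n=37: →36(L), so W
Reading off the rows marked L gives the requested list; there are 15 such values of n.

0, 2, 5, 7, 9, 11, 13, 16, 19, 23, 25, 28, 30, 34, 36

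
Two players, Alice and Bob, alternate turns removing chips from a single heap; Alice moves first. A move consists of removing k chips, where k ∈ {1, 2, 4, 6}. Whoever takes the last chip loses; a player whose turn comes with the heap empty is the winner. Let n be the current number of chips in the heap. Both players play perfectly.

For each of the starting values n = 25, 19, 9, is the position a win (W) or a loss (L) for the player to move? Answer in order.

Classify positions by backward induction: terminal positions (no move available) are W. From any other position, the mover wins iff some move reaches an L.
n=0: no move; the opponent has just taken the last chip and therefore loses → W
n=1: the only move is to 0(W), a W ⇒ L
n=2: can move to 1, which is L ⇒ W
n=3: can move to 1, which is L ⇒ W
n=4: moves to 3(W), 2(W), 0(W); every one is W ⇒ L
n=5: can move to 4, which is L ⇒ W
n=6: can move to 4, which is L ⇒ W
n=7: can move to 1, which is L ⇒ W
n=8: can move to 4, which is L ⇒ W
n=9: moves to 8(W), 7(W), 5(W), 3(W); every one is W ⇒ L
n=10: can move to 9, which is L ⇒ W
n=11: can move to 9, which is L ⇒ W
n=12: moves to 11(W), 10(W), 8(W), 6(W); every one is W ⇒ L
n=13: can move to 12, which is L ⇒ W
n=14: can move to 12, which is L ⇒ W
n=15: can move to 9, which is L ⇒ W
n=16: can move to 12, which is L ⇒ W
n=17: moves to 16(W), 15(W), 13(W), 11(W); every one is W ⇒ L
n=18: can move to 17, which is L ⇒ W
n=19: can move to 17, which is L ⇒ W
n=20: moves to 19(W), 18(W), 16(W), 14(W); every one is W ⇒ L
n=21: can move to 20, which is L ⇒ W
n=22: can move to 20, which is L ⇒ W
n=23: can move to 17, which is L ⇒ W
n=24: can move to 20, which is L ⇒ W
n=25: moves to 24(W), 23(W), 21(W), 19(W); every one is W ⇒ L

25: L, 19: W, 9: L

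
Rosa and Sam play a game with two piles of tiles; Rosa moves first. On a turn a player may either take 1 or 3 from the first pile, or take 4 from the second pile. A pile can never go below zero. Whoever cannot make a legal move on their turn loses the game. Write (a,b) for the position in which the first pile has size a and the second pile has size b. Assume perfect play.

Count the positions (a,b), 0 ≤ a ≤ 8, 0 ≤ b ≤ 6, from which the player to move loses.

32

Work bottom-up. With no move the player to move loses. Otherwise the position is W if at least one move leads to an L position for the opponent, and L if every move leads to a W.
Every move lowers a or b (never raises either), so fill the grid row by row in increasing a, and left to right within a row: each cell's successors are then already labelled.
      b=0  b=1  b=2  b=3  b=4  b=5  b=6
a=0:    L    L    L    L    W    W    W
a=1:    W    W    W    W    L    L    L
a=2:    L    L    L    L    W    W    W
a=3:    W    W    W    W    L    L    L
a=4:    L    L    L    L    W    W    W
a=5:    W    W    W    W    L    L    L
a=6:    L    L    L    L    W    W    W
a=7:    W    W    W    W    L    L    L
a=8:    L    L    L    L    W    W    W
Cells with no legal move (terminal, hence L): (0,0), (0,1), (0,2), (0,3).
The remaining L cells, each justified by listing all of its moves:
(1,4): only reaches (0,4)(W), (1,0)(W), all W → L
(1,5): only reaches (0,5)(W), (1,1)(W), all W → L
(1,6): only reaches (0,6)(W), (1,2)(W), all W → L
(2,0): only reaches (1,0)(W), which is W → L
(2,1): only reaches (1,1)(W), which is W → L
(2,2): only reaches (1,2)(W), which is W → L
(2,3): only reaches (1,3)(W), which is W → L
(3,4): only reaches (2,4)(W), (0,4)(W), (3,0)(W), all W → L
(3,5): only reaches (2,5)(W), (0,5)(W), (3,1)(W), all W → L
(3,6): only reaches (2,6)(W), (0,6)(W), (3,2)(W), all W → L
(4,0): only reaches (3,0)(W), (1,0)(W), all W → L
(4,1): only reaches (3,1)(W), (1,1)(W), all W → L
(4,2): only reaches (3,2)(W), (1,2)(W), all W → L
(4,3): only reaches (3,3)(W), (1,3)(W), all W → L
(5,4): only reaches (4,4)(W), (2,4)(W), (5,0)(W), all W → L
(5,5): only reaches (4,5)(W), (2,5)(W), (5,1)(W), all W → L
(5,6): only reaches (4,6)(W), (2,6)(W), (5,2)(W), all W → L
(6,0): only reaches (5,0)(W), (3,0)(W), all W → L
(6,1): only reaches (5,1)(W), (3,1)(W), all W → L
(6,2): only reaches (5,2)(W), (3,2)(W), all W → L
(6,3): only reaches (5,3)(W), (3,3)(W), all W → L
(7,4): only reaches (6,4)(W), (4,4)(W), (7,0)(W), all W → L
(7,5): only reaches (6,5)(W), (4,5)(W), (7,1)(W), all W → L
(7,6): only reaches (6,6)(W), (4,6)(W), (7,2)(W), all W → L
(8,0): only reaches (7,0)(W), (5,0)(W), all W → L
(8,1): only reaches (7,1)(W), (5,1)(W), all W → L
(8,2): only reaches (7,2)(W), (5,2)(W), all W → L
(8,3): only reaches (7,3)(W), (5,3)(W), all W → L
Every other cell has at least one move into one of the L cells above, so it is W.
L cells per row: a=0: 4, a=1: 3, a=2: 4, a=3: 3, a=4: 4, a=5: 3, a=6: 4, a=7: 3, a=8: 4; total 32.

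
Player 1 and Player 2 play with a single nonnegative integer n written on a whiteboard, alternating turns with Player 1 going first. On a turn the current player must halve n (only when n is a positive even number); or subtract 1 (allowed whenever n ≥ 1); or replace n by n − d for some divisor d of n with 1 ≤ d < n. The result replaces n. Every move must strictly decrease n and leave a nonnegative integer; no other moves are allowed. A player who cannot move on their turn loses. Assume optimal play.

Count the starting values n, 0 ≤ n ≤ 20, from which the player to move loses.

10

Positions with no move are L. A position that does have a move is losing for the player to move precisely when every available move leads to a winning position for the opponent. Fill in the labels:
n=0: no move → L
n=1: →0(L), so W
n=2: →1(W) only, which is W, so L
n=3: →2(L), so W
n=4: →2(L), so W
n=5: →4(W) only, which is W, so L
n=6: →5(L), so W
n=7: →6(W) only, which is W, so L
n=8: →7(L), so W
n=9: →6(W), 8(W) — all W, so L
n=10: →5(L), so W
n=11: →10(W) only, which is W, so L
n=12: →9(L), so W
n=13: →12(W) only, which is W, so L
n=14: →7(L), so W
n=15: →10(W), 12(W), 14(W) — all W, so L
n=16: →15(L), so W
n=17: →16(W) only, which is W, so L
n=18: →9(L), so W
n=19: →18(W) only, which is W, so L
n=20: →15(L), so W
L entries with 0 ≤ n ≤ 20: n = 0, 2, 5, 7, 9, 11, 13, 15, 17, 19; that makes 10.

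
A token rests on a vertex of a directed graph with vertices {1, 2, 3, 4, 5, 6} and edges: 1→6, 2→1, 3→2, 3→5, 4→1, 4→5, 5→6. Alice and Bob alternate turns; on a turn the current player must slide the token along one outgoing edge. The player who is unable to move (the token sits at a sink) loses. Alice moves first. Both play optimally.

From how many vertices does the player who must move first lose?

3

Use the standard recursion: the mover loses at a terminal position; elsewhere, the mover wins exactly when some move hands the opponent an L position.
Every edge goes from a vertex to one that appears earlier in the order 6, 5, 1, 2, 3, 4, so processing vertices in that order labels each vertex after all of its successors.
6: no outgoing edge → L
5: W (go to 6, an L position)
1: W (go to 6, an L position)
2: L (sole option 1(W) is W)
3: W (go to 2, an L position)
4: L (options 1(W), 5(W) are all W)
The L vertices are 2, 4, 6; that is 3 in all.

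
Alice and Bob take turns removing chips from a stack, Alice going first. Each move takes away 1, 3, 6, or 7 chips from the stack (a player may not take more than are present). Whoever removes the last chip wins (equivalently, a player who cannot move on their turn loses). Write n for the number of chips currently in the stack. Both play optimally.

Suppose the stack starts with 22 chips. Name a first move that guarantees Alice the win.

Work bottom-up. With no move the player to move loses. Otherwise the position is W if at least one move leads to an L position for the opponent, and L if every move leads to a W.
n=0: no move → L
n=1: W (go to 0, an L position)
n=2: L (sole option 1(W) is W)
n=3: W (go to 2, an L position)
n=4: L (options 3(W), 1(W) are all W)
n=5: W (go to 4, an L position)
n=6: W (go to 0, an L position)
n=7: W (go to 4, an L position)
n=8: W (go to 2, an L position)
n=9: W (go to 2, an L position)
n=10: W (go to 4, an L position)
n=11: W (go to 4, an L position)
n=12: L (options 11(W), 9(W), 6(W), 5(W) are all W)
n=13: W (go to 12, an L position)
n=14: L (options 13(W), 11(W), 8(W), 7(W) are all W)
n=15: W (go to 14, an L position)
n=16: L (options 15(W), 13(W), 10(W), 9(W) are all W)
n=17: W (go to 16, an L position)
n=18: W (go to 12, an L position)
n=19: W (go to 16, an L position)
n=20: W (go to 14, an L position)
n=21: W (go to 14, an L position)
n=22: W (go to 16, an L position)
From 22, the L positions reachable in one move are: 16.

Remove 6, leaving 16.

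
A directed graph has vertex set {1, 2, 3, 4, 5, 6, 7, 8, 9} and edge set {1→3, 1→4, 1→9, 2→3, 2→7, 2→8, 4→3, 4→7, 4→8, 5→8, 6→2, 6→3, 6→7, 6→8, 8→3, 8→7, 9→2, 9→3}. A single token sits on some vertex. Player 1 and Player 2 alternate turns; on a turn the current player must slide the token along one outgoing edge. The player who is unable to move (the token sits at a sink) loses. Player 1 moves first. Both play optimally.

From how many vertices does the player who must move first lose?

Label each position W (a win for the player to move) or L (a loss). A position with no legal move is L; any other position is W exactly when some move reaches an L, and L when every move reaches a W.
Every edge goes from a vertex to one that appears earlier in the order 7, 3, 8, 2, 6, 9, 4, 5, 1, so processing vertices in that order labels each vertex after all of its successors.
7: no outgoing edge → L
3: no outgoing edge → L
8: →3(L), so W
2: →3(L), so W
6: →3(L), so W
9: →3(L), so W
4: →3(L), so W
5: →8(W) only, which is W, so L
1: →3(L), so W
The L vertices are 3, 5, 7; that is 3 in all.

3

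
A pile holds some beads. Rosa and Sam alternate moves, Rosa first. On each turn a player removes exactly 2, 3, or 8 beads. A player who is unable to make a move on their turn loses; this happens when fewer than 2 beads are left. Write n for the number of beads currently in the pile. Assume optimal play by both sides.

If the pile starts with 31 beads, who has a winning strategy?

Sam wins.

Positions with no move are L. A position that does have a move is losing for the player to move precisely when every available move leads to a winning position for the opponent. Fill in the labels:
n=0: no move → L
n=1: no move → L
n=2: can move to 0, which is L ⇒ W
n=3: can move to 1, which is L ⇒ W
n=4: can move to 1, which is L ⇒ W
n=5: moves to 3(W), 2(W); every one is W ⇒ L
n=6: moves to 4(W), 3(W); every one is W ⇒ L
n=7: can move to 5, which is L ⇒ W
n=8: can move to 6, which is L ⇒ W
n=9: can move to 6, which is L ⇒ W
n=10: moves to 8(W), 7(W), 2(W); every one is W ⇒ L
n=11: moves to 9(W), 8(W), 3(W); every one is W ⇒ L
n=12: can move to 10, which is L ⇒ W
n=13: can move to 11, which is L ⇒ W
n=14: can move to 11, which is L ⇒ W
n=15: moves to 13(W), 12(W), 7(W); every one is W ⇒ L
n=16: moves to 14(W), 13(W), 8(W); every one is W ⇒ L
n=17: can move to 15, which is L ⇒ W
n=18: can move to 16, which is L ⇒ W
n=19: can move to 16, which is L ⇒ W
n=20: moves to 18(W), 17(W), 12(W); every one is W ⇒ L
n=21: moves to 19(W), 18(W), 13(W); every one is W ⇒ L
n=22: can move to 20, which is L ⇒ W
n=23: can move to 21, which is L ⇒ W
n=24: can move to 21, which is L ⇒ W
n=25: moves to 23(W), 22(W), 17(W); every one is W ⇒ L
n=26: moves to 24(W), 23(W), 18(W); every one is W ⇒ L
n=27: can move to 25, which is L ⇒ W
n=28: can move to 26, which is L ⇒ W
n=29: can move to 26, which is L ⇒ W
n=30: moves to 28(W), 27(W), 22(W); every one is W ⇒ L
n=31: moves to 29(W), 28(W), 23(W); every one is W ⇒ L
Every move from 31 reaches a W position, so the mover loses.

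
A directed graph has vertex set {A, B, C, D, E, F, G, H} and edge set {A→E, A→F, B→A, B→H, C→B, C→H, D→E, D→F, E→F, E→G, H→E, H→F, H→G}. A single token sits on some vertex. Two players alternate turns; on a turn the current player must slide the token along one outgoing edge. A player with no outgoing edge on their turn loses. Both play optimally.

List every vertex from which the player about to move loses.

Label each position W (a win for the player to move) or L (a loss). A position with no legal move is L; any other position is W exactly when some move reaches an L, and L when every move reaches a W.
Every edge goes from a vertex to one that appears earlier in the order F, G, E, H, A, B, C, D, so processing vertices in that order labels each vertex after all of its successors.
F: no outgoing edge → L
G: no outgoing edge → L
E: W (go to G, an L position)
H: W (go to G, an L position)
A: W (go to F, an L position)
B: L (options A(W), H(W) are all W)
C: W (go to B, an L position)
D: W (go to F, an L position)
The losing starting vertices are exactly the entries labelled L in this table (3 of them).

B, F, G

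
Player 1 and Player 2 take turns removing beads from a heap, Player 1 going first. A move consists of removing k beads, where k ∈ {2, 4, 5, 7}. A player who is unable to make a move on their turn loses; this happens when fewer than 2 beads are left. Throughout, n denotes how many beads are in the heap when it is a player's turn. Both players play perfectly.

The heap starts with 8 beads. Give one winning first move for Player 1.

Remove 7, leaving 1.

Positions with no move are L. A position that does have a move is losing for the player to move precisely when every available move leads to a winning position for the opponent. Fill in the labels:
n=0: no move → L
n=1: no move → L
n=2: can move to 0, which is L ⇒ W
n=3: can move to 1, which is L ⇒ W
n=4: can move to 0, which is L ⇒ W
n=5: can move to 1, which is L ⇒ W
n=6: can move to 1, which is L ⇒ W
n=7: can move to 0, which is L ⇒ W
n=8: can move to 1, which is L ⇒ W
From 8, the L positions reachable in one move are: 1.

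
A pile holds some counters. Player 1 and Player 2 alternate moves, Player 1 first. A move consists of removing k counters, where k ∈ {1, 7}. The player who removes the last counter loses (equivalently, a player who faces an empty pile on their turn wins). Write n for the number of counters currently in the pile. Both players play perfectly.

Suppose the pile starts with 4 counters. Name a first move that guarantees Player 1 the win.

Label each position W (a win for the player to move) or L (a loss). A position with no legal move is W; any other position is W exactly when some move reaches an L, and L when every move reaches a W.
n=0: no move; the opponent has just taken the last counter and therefore loses → W
n=1: the only move is to 0(W), a W ⇒ L
n=2: can move to 1, which is L ⇒ W
n=3: the only move is to 2(W), a W ⇒ L
n=4: can move to 3, which is L ⇒ W
From 4, the L positions reachable in one move are: 3.

Remove 1, leaving 3.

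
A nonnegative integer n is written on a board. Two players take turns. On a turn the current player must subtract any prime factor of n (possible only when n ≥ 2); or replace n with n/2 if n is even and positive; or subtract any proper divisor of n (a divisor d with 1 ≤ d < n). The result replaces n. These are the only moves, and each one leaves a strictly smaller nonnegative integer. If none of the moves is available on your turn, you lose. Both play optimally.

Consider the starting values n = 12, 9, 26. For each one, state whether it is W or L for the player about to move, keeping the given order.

Positions with no move are L. A position that does have a move is losing for the player to move precisely when every available move leads to a winning position for the opponent. Fill in the labels:
n=0: no move → L
n=1: no move → L
n=2: can move to 0, which is L ⇒ W
n=3: can move to 0, which is L ⇒ W
n=4: moves to 2(W), 3(W); every one is W ⇒ L
n=5: can move to 0, which is L ⇒ W
n=6: can move to 4, which is L ⇒ W
n=7: can move to 0, which is L ⇒ W
n=8: can move to 4, which is L ⇒ W
n=9: moves to 6(W), 8(W); every one is W ⇒ L
n=10: can move to 9, which is L ⇒ W
n=11: can move to 0, which is L ⇒ W
n=12: can move to 9, which is L ⇒ W
n=13: can move to 0, which is L ⇒ W
n=14: moves to 7(W), 12(W), 13(W); every one is W ⇒ L
n=15: can move to 14, which is L ⇒ W
n=16: can move to 14, which is L ⇒ W
n=17: can move to 0, which is L ⇒ W
n=18: can move to 9, which is L ⇒ W
n=19: can move to 0, which is L ⇒ W
n=20: moves to 10(W), 15(W), 16(W), 18(W), 19(W); every one is W ⇒ L
n=21: can move to 14, which is L ⇒ W
n=22: can move to 20, which is L ⇒ W
n=23: can move to 0, which is L ⇒ W
n=24: can move to 20, which is L ⇒ W
n=25: can move to 20, which is L ⇒ W
n=26: moves to 13(W), 24(W), 25(W); every one is W ⇒ L

12: W, 9: L, 26: L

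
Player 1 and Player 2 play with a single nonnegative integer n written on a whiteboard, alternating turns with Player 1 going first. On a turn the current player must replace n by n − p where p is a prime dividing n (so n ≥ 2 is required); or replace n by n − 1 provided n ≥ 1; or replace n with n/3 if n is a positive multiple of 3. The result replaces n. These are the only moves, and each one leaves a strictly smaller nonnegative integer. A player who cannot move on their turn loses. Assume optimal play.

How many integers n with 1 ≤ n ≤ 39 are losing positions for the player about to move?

Work bottom-up. With no move the player to move loses. Otherwise the position is W if at least one move leads to an L position for the opponent, and L if every move leads to a W.
n=0: no move → L
n=1: reaches L-position 0 → W
n=2: reaches L-position 0 → W
n=3: reaches L-position 0 → W
n=4: only reaches 2(W), 3(W), all W → L
n=5: reaches L-position 0 → W
n=6: reaches L-position 4 → W
n=7: reaches L-position 0 → W
n=8: only reaches 6(W), 7(W), all W → L
n=9: reaches L-position 8 → W
n=10: reaches L-position 8 → W
n=11: reaches L-position 0 → W
n=12: reaches L-position 4 → W
n=13: reaches L-position 0 → W
n=14: only reaches 7(W), 12(W), 13(W), all W → L
n=15: reaches L-position 14 → W
n=16: reaches L-position 14 → W
n=17: reaches L-position 0 → W
n=18: only reaches 6(W), 15(W), 16(W), 17(W), all W → L
n=19: reaches L-position 0 → W
n=20: reaches L-position 18 → W
n=21: reaches L-position 14 → W
n=22: only reaches 11(W), 20(W), 21(W), all W → L
n=23: reaches L-position 0 → W
n=24: reaches L-position 8 → W
n=25: only reaches 20(W), 24(W), all W → L
n=26: reaches L-position 25 → W
n=27: only reaches 9(W), 24(W), 26(W), all W → L
n=28: reaches L-position 27 → W
n=29: reaches L-position 0 → W
n=30: reaches L-position 25 → W
n=31: reaches L-position 0 → W
n=32: only reaches 30(W), 31(W), all W → L
n=33: reaches L-position 22 → W
n=34: reaches L-position 32 → W
n=35: only reaches 28(W), 30(W), 34(W), all W → L
n=36: reaches L-position 35 → W
n=37: reaches L-position 0 → W
n=38: only reaches 19(W), 36(W), 37(W), all W → L
n=39: reaches L-position 38 → W
L entries with 1 ≤ n ≤ 39 (n=0 is outside the asked range and is not counted): n = 4, 8, 14, 18, 22, 25, 27, 32, 35, 38; that makes 10.

10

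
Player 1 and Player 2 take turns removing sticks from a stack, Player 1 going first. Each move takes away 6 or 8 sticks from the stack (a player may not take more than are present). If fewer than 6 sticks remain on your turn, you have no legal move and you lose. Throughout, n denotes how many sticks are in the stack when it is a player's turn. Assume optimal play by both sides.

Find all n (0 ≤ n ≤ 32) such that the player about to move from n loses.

0, 1, 2, 3, 4, 5, 14, 15, 16, 17, 18, 19, 28, 29, 30, 31, 32

Use the standard recursion: the mover loses at a terminal position; elsewhere, the mover wins exactly when some move hands the opponent an L position.
n=0: no move → L
n=1: no move → L
n=2: no move → L
n=3: no move → L
n=4: no move → L
n=5: no move → L
n=6: →0(L), so W
n=7: →1(L), so W
n=8: →2(L), so W
n=9: →3(L), so W
n=10: →4(L), so W
n=11: →5(L), so W
n=12: →4(L), so W
n=13: →5(L), so W
n=14: →8(W), 6(W) — all W, so L
n=15: →9(W), 7(W) — all W, so L
n=16: →10(W), 8(W) — all W, so L
n=17: →11(W), 9(W) — all W, so L
n=18: →12(W), 10(W) — all W, so L
n=19: →13(W), 11(W) — all W, so L
n=20: →14(L), so W
n=21: →15(L), so W
n=22: →16(L), so W
n=23: →17(L), so W
n=24: →18(L), so W
n=25: →19(L), so W
n=26: →18(L), so W
n=27: →19(L), so W
n=28: →22(W), 20(W) — all W, so L
n=29: →23(W), 21(W) — all W, so L
n=30: →24(W), 22(W) — all W, so L
n=31: →25(W), 23(W) — all W, so L
n=32: →26(W), 24(W) — all W, so L
Reading off the rows marked L gives the requested list; there are 17 such values of n.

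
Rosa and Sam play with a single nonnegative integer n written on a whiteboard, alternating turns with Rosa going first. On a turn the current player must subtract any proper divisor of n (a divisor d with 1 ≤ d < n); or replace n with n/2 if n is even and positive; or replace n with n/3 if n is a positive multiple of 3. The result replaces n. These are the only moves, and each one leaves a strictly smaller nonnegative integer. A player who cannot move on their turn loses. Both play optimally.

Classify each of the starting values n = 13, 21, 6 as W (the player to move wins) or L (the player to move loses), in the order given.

Positions with no move are L. A position that does have a move is losing for the player to move precisely when every available move leads to a winning position for the opponent. Fill in the labels:
n=0: no move → L
n=1: no move → L
n=2: reaches L-position 1 → W
n=3: reaches L-position 1 → W
n=4: only reaches 2(W), 3(W), all W → L
n=5: reaches L-position 4 → W
n=6: reaches L-position 4 → W
n=7: only reaches 6(W), which is W → L
n=8: reaches L-position 4 → W
n=9: only reaches 3(W), 6(W), 8(W), all W → L
n=10: reaches L-position 9 → W
n=11: only reaches 10(W), which is W → L
n=12: reaches L-position 4 → W
n=13: only reaches 12(W), which is W → L
n=14: reaches L-position 7 → W
n=15: only reaches 5(W), 10(W), 12(W), 14(W), all W → L
n=16: reaches L-position 15 → W
n=17: only reaches 16(W), which is W → L
n=18: reaches L-position 9 → W
n=19: only reaches 18(W), which is W → L
n=20: reaches L-position 15 → W
n=21: reaches L-position 7 → W

13: L, 21: W, 6: W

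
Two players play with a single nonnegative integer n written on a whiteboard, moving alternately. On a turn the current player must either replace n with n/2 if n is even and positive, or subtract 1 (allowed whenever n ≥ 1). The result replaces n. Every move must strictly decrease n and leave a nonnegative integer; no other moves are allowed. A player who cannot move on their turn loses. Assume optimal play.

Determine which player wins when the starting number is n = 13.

Positions with no move are L. A position that does have a move is losing for the player to move precisely when every available move leads to a winning position for the opponent. Fill in the labels:
n=0: no move → L
n=1: →0(L), so W
n=2: →1(W) only, which is W, so L
n=3: →2(L), so W
n=4: →2(L), so W
n=5: →4(W) only, which is W, so L
n=6: →5(L), so W
n=7: →6(W) only, which is W, so L
n=8: →7(L), so W
n=9: →8(W) only, which is W, so L
n=10: →5(L), so W
n=11: →10(W) only, which is W, so L
n=12: →11(L), so W
n=13: →12(W) only, which is W, so L
The starting position 13 is L: whatever the player to move does, the opponent receives a W position.

The second player wins.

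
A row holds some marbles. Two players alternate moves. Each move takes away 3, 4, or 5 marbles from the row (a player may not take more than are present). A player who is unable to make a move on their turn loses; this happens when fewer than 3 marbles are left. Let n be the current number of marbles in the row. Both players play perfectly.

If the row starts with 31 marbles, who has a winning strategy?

The first player wins.

Label each position W (a win for the player to move) or L (a loss). A position with no legal move is L; any other position is W exactly when some move reaches an L, and L when every move reaches a W.
n=0: no move → L
n=1: no move → L
n=2: no move → L
n=3: W (go to 0, an L position)
n=4: W (go to 1, an L position)
n=5: W (go to 2, an L position)
n=6: W (go to 2, an L position)
n=7: W (go to 2, an L position)
n=8: L (options 5(W), 4(W), 3(W) are all W)
n=9: L (options 6(W), 5(W), 4(W) are all W)
n=10: L (options 7(W), 6(W), 5(W) are all W)
n=11: W (go to 8, an L position)
n=12: W (go to 9, an L position)
n=13: W (go to 10, an L position)
n=14: W (go to 10, an L position)
n=15: W (go to 10, an L position)
n=16: L (options 13(W), 12(W), 11(W) are all W)
n=17: L (options 14(W), 13(W), 12(W) are all W)
n=18: L (options 15(W), 14(W), 13(W) are all W)
n=19: W (go to 16, an L position)
n=20: W (go to 17, an L position)
n=21: W (go to 18, an L position)
n=22: W (go to 18, an L position)
n=23: W (go to 18, an L position)
n=24: L (options 21(W), 20(W), 19(W) are all W)
n=25: L (options 22(W), 21(W), 20(W) are all W)
n=26: L (options 23(W), 22(W), 21(W) are all W)
n=27: W (go to 24, an L position)
n=28: W (go to 25, an L position)
n=29: W (go to 26, an L position)
n=30: W (go to 26, an L position)
n=31: W (go to 26, an L position)
The starting position 31 is W: the player to move should remove 5, leaving 26, handing over an L position.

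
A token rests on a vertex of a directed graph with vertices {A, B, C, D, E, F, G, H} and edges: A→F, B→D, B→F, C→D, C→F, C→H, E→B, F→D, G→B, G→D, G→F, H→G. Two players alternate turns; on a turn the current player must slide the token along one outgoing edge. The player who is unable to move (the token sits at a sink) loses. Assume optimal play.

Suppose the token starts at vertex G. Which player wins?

Label each position W (a win for the player to move) or L (a loss). A position with no legal move is L; any other position is W exactly when some move reaches an L, and L when every move reaches a W.
Every edge goes from a vertex to one that appears earlier in the order D, F, B, G, H, C, E, A, so processing vertices in that order labels each vertex after all of its successors.
D: no outgoing edge → L
F: reaches L-position D → W
B: reaches L-position D → W
G: reaches L-position D → W
H: only reaches G(W), which is W → L
C: reaches L-position H → W
E: only reaches B(W), which is W → L
A: only reaches F(W), which is W → L
From G the player to move can move to D, reaching an L position.

The first player wins.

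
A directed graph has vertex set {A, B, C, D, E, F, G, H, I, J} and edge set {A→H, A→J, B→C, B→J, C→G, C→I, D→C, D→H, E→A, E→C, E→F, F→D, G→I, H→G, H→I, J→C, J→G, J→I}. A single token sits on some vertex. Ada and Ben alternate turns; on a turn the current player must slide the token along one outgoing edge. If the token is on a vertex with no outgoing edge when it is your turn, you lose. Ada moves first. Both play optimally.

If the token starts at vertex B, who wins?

Ben wins.

Compute win/loss labels from the base case upward. A position with no move is L. Any other position is W if it can reach an L in one move, else L.
Every edge goes from a vertex to one that appears earlier in the order I, G, H, C, J, D, A, F, B, E, so processing vertices in that order labels each vertex after all of its successors.
I: no outgoing edge → L
G: reaches L-position I → W
H: reaches L-position I → W
C: reaches L-position I → W
J: reaches L-position I → W
D: only reaches C(W), H(W), all W → L
A: only reaches J(W), H(W), all W → L
F: reaches L-position D → W
B: only reaches J(W), C(W), all W → L
E: reaches L-position A → W
Every move from B reaches a W position, so the mover loses.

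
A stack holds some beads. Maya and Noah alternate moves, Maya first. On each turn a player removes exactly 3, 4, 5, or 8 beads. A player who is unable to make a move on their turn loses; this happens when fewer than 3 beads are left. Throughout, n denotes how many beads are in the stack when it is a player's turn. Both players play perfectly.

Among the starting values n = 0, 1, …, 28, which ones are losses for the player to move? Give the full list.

Positions with no move are L. A position that does have a move is losing for the player to move precisely when every available move leads to a winning position for the opponent. Fill in the labels:
n=0: no move → L
n=1: no move → L
n=2: no move → L
n=3: W (go to 0, an L position)
n=4: W (go to 1, an L position)
n=5: W (go to 2, an L position)
n=6: W (go to 2, an L position)
n=7: W (go to 2, an L position)
n=8: W (go to 0, an L position)
n=9: W (go to 1, an L position)
n=10: W (go to 2, an L position)
n=11: L (options 8(W), 7(W), 6(W), 3(W) are all W)
n=12: L (options 9(W), 8(W), 7(W), 4(W) are all W)
n=13: L (options 10(W), 9(W), 8(W), 5(W) are all W)
n=14: W (go to 11, an L position)
n=15: W (go to 12, an L position)
n=16: W (go to 13, an L position)
n=17: W (go to 13, an L position)
n=18: W (go to 13, an L position)
n=19: W (go to 11, an L position)
n=20: W (go to 12, an L position)
n=21: W (go to 13, an L position)
n=22: L (options 19(W), 18(W), 17(W), 14(W) are all W)
n=23: L (options 20(W), 19(W), 18(W), 15(W) are all W)
n=24: L (options 21(W), 20(W), 19(W), 16(W) are all W)
n=25: W (go to 22, an L position)
n=26: W (go to 23, an L position)
n=27: W (go to 24, an L position)
n=28: W (go to 24, an L position)
Reading off the rows marked L gives the requested list; there are 9 such values of n.

0, 1, 2, 11, 12, 13, 22, 23, 24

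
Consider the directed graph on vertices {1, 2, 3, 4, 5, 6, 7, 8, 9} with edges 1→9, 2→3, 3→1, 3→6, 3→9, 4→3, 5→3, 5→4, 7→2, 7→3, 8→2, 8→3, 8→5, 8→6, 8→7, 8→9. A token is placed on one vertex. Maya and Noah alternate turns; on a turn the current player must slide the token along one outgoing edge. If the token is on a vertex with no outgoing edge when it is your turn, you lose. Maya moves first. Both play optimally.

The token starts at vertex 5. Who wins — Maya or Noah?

Maya wins.

Positions with no move are L. A position that does have a move is losing for the player to move precisely when every available move leads to a winning position for the opponent. Fill in the labels:
Every edge goes from a vertex to one that appears earlier in the order 9, 6, 1, 3, 4, 2, 7, 5, 8, so processing vertices in that order labels each vertex after all of its successors.
9: no outgoing edge → L
6: no outgoing edge → L
1: reaches L-position 9 → W
3: reaches L-position 6 → W
4: only reaches 3(W), which is W → L
2: only reaches 3(W), which is W → L
7: reaches L-position 2 → W
5: reaches L-position 4 → W
8: reaches L-position 2 → W
From 5 Maya can move to 4, reaching an L position.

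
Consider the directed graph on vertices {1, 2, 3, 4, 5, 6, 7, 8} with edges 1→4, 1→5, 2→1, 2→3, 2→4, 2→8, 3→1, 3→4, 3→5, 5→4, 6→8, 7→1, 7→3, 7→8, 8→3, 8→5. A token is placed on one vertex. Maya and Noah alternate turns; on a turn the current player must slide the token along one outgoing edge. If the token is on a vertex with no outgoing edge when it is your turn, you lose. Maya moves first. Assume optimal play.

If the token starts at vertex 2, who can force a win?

Label each position W (a win for the player to move) or L (a loss). A position with no legal move is L; any other position is W exactly when some move reaches an L, and L when every move reaches a W.
Every edge goes from a vertex to one that appears earlier in the order 4, 5, 1, 3, 8, 2, 7, 6, so processing vertices in that order labels each vertex after all of its successors.
4: no outgoing edge → L
5: can move to 4, which is L ⇒ W
1: can move to 4, which is L ⇒ W
3: can move to 4, which is L ⇒ W
8: moves to 3(W), 5(W); every one is W ⇒ L
2: can move to 8, which is L ⇒ W
7: can move to 8, which is L ⇒ W
6: can move to 8, which is L ⇒ W
From 2 Maya can move to 8, reaching an L position.

Maya wins.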